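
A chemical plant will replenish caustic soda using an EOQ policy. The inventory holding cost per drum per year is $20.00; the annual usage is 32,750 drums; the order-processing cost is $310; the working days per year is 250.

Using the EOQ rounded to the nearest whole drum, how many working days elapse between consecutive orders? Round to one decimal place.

7.7 days

2DS/H = 2·32,750·310/20 = 1,015,250.00
EOQ = √1,015,250.00 ≈ 1,007.60 → Q = 1,008 drums
Cycle time = (working days × Q)/D = (250 × 1,008) / 32,750 = 7.695 days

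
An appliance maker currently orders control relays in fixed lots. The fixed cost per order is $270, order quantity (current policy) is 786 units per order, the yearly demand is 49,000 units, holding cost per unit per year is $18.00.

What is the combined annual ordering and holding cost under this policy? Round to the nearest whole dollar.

Annual ordering cost = (D/Q)·S = (49,000/786) × 270 = $16,832.06
Annual holding cost  = (Q/2)·H = (786/2) × 18 = $7,074.00
Total = $16,832.06 + $7,074.00 = $23,906.06

$23,906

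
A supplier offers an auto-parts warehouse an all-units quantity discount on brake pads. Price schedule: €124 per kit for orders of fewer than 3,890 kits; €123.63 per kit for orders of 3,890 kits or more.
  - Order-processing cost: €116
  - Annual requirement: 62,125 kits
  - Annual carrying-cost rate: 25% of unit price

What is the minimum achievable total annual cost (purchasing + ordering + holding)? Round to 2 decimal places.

H₁ = 25%×€124 = €31.0000;  H₂ = 25%×€123.63 = €30.9075
EOQ₁ = √(2×62,125×116/31.0000) = 681.86  (< 3,890, feasible at tier 1)
EOQ₂ = √(2×62,125×116/30.9075) = 682.88  (< 3,890 → use Q = 3,890 at tier-2 price)
TC(tier 1 (EOQ₁), Q≈681.9) = €7,724,637.72
TC(tier 2, Q≈3,890.0) = €7,742,481.41
Minimum at tier 1 (EOQ₁): €7,724,637.72

€7,724,637.72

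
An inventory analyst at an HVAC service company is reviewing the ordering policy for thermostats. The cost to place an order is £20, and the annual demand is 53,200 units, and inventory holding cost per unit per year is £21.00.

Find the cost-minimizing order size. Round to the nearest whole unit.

EOQ = √(2DS/H) = √(2 × 53,200 × 20 / 21)
    = √(101,333.33) ≈ 318.33

318 units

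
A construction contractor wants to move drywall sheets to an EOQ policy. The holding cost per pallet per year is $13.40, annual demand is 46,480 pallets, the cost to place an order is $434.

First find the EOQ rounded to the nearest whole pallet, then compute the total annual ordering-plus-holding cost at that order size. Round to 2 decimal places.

2DS/H = 2·46,480·434/13.4 = 3,010,794.03
EOQ = √3,010,794.03 ≈ 1,735.16 → Q = 1,735 pallets
Ordering: D/Q × S = 46,480/1,735 × $434 = $11,626.70
Holding:  Q/2 × H = 1,735/2 × $13.4 = $11,624.50
Total = $11,626.70 + $11,624.50 = $23,251.20

$23,251.20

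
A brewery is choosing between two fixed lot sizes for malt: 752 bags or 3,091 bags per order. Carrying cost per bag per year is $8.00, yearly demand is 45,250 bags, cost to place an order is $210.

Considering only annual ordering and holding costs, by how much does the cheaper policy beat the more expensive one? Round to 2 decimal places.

Annual cost at Q: ordering D·S/Q plus holding Q·H/2.
TC(752) = (45,250/752)×210 + (752/2)×8 = $15,644.30
TC(3,091) = (45,250/3,091)×210 + (3,091/2)×8 = $15,438.25
Cheaper: Q = 3,091.  Difference = $206.06

$206.06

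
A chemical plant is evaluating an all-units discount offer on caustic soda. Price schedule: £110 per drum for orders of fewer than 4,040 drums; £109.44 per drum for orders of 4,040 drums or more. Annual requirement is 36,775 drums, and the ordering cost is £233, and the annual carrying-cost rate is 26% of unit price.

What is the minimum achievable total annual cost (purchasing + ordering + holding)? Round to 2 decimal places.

H₁ = 26%×£110 = £28.6000;  H₂ = 26%×£109.44 = £28.4544
EOQ₁ = √(2×36,775×233/28.6000) = 774.08  (< 4,040, feasible at tier 1)
EOQ₂ = √(2×36,775×233/28.4544) = 776.06  (< 4,040 → use Q = 4,040 at tier-2 price)
TC(tier 1 (EOQ₁), Q≈774.1) = £4,067,388.71
TC(tier 2, Q≈4,040.0) = £4,084,254.82
Minimum at tier 1 (EOQ₁): £4,067,388.71

£4,067,388.71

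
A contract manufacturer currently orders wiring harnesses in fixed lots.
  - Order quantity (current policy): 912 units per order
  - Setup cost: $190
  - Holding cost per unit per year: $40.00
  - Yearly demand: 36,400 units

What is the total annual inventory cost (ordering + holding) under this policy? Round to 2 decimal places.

Annual ordering cost = (D/Q)·S = (36,400/912) × 190 = $7,583.33
Annual holding cost  = (Q/2)·H = (912/2) × 40 = $18,240.00
Total = $7,583.33 + $18,240.00 = $25,823.33

$25,823.33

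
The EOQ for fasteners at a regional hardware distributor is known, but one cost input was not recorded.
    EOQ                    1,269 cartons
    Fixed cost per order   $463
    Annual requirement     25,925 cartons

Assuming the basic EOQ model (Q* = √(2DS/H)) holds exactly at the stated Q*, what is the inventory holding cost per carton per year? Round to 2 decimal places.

$14.91

EOQ relation: Q² = 2DS/H, so rearrange for the unknown.
H = 2DS / Q² = 2 × 25,925 × 463 / 1,269² = 14.9076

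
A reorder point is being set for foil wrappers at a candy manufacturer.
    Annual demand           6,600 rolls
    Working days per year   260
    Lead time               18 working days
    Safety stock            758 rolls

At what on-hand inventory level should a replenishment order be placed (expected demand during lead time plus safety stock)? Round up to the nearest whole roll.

Daily demand d = 6,600 / 260 = 25.385 rolls/day
Demand during lead time = 25.385 × 18 = 456.92
Reorder point = 456.92 + 758 = 1,214.92 → round up

1,215 rolls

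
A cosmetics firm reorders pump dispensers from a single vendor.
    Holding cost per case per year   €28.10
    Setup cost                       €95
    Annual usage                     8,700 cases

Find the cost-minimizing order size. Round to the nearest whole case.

Optimal lot size Q* = (2 × 8,700 × €95 / €28.1)^½ ≈ 242.54

243 cases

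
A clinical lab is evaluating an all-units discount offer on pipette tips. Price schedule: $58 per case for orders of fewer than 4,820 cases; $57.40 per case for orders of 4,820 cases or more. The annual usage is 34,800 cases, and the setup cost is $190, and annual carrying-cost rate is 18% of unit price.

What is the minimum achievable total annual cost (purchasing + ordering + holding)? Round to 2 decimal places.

$2,023,791.90

H₁ = 18%×$58 = $10.4400;  H₂ = 18%×$57.40 = $10.3320
EOQ₁ = √(2×34,800×190/10.4400) = 1,125.46  (< 4,820, feasible at tier 1)
EOQ₂ = √(2×34,800×190/10.3320) = 1,131.33  (< 4,820 → use Q = 4,820 at tier-2 price)
TC(tier 1 (EOQ₁), Q≈1,125.5) = $2,030,149.83
TC(tier 2, Q≈4,820.0) = $2,023,791.90
Minimum at tier 2: $2,023,791.90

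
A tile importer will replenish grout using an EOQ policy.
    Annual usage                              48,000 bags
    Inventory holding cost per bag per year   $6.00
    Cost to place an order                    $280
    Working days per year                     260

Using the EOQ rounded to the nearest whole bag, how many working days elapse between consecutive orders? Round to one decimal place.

11.5 days

Optimal lot size Q* = (2 × 48,000 × $280 / $6)^½ ≈ 2,116.60 → Q = 2,117 bags
Cycle time = (working days × Q)/D = (260 × 2,117) / 48,000 = 11.467 days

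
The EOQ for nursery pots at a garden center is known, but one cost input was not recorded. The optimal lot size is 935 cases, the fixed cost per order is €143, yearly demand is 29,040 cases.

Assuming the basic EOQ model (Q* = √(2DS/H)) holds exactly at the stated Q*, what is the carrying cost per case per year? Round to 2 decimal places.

€9.50

Since Q* = (2DS/H)^½, squaring gives Q*²·H = 2DS.
H = 2DS / Q² = 2 × 29,040 × 143 / 935² = 9.5003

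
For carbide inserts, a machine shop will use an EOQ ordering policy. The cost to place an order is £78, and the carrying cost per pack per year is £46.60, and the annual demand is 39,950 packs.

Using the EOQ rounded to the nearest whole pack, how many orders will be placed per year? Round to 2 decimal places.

2DS/H = 2·39,950·78/46.6 = 133,738.20
EOQ = √133,738.20 ≈ 365.70 → Q = 366
N = D/Q = 39,950/366 ≈ 109.153 orders/yr

109.15 orders per year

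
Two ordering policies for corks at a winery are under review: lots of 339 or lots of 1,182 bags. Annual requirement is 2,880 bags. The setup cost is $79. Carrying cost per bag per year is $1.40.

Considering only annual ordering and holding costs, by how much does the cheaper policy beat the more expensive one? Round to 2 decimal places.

$111.44

Annual cost at Q: ordering D·S/Q plus holding Q·H/2.
TC(339) = (2,880/339)×79 + (339/2)×1.4 = $908.45
TC(1,182) = (2,880/1,182)×79 + (1,182/2)×1.4 = $1,019.89
Lots of 339 are cheaper by $111.44.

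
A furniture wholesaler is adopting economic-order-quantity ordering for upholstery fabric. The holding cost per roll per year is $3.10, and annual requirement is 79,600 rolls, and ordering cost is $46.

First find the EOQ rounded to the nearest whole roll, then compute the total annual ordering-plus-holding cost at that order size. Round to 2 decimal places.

$4,764.65

Optimal lot size Q* = (2 × 79,600 × $46 / $3.1)^½ ≈ 1,536.98 → Q = 1,537 rolls
Orders/yr = 79,600/1,537 = 51.789; ordering cost = 51.789 × $46 = $2,382.30
Average inventory = 1,537/2 = 768.5; holding cost = 768.5 × $3.1 = $2,382.35
Total = $2,382.30 + $2,382.35 = $4,764.65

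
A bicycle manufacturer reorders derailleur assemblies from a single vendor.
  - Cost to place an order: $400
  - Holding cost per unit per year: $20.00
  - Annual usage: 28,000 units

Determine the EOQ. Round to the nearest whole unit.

1,058 units

Q* = √(2·D·S / H) = √(2·28,000·400 / 20) = √1,120,000.0 ≈ 1,058.30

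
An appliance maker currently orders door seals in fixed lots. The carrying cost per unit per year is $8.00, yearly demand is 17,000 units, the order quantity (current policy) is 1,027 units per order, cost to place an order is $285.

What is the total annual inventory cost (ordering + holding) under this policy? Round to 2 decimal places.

$8,825.62

Orders/yr = 17,000/1,027 = 16.553; ordering cost = 16.553 × $285 = $4,717.62
Average inventory = 1,027/2 = 513.5; holding cost = 513.5 × $8 = $4,108.00
Total = $4,717.62 + $4,108.00 = $8,825.62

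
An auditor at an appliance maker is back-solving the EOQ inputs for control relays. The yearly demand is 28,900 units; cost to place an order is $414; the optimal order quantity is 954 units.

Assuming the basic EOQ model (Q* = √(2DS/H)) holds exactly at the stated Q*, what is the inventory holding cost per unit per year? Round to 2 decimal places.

Since Q* = (2DS/H)^½, squaring gives Q*²·H = 2DS.
H = 2DS / Q² = 2 × 28,900 × 414 / 954² = 26.2925

$26.29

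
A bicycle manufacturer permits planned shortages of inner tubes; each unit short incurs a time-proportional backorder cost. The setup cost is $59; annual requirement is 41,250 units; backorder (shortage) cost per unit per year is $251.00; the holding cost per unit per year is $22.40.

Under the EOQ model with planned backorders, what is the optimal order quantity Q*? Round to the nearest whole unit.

Q* = √(2DS/H) · √((H + b)/b)
   = √(2 × 41,250 × 59 / 22.4) · √((22.4 + 251) / 251)
   = 466.154 × 1.0437 ≈ 486.51

487 units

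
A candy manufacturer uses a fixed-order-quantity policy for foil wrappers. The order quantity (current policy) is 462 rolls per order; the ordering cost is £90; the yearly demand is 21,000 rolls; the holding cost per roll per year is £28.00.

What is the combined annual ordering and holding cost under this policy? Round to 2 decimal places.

£10,558.91

Ordering: D/Q × S = 21,000/462 × £90 = £4,090.91
Holding:  Q/2 × H = 462/2 × £28 = £6,468.00
Total = £4,090.91 + £6,468.00 = £10,558.91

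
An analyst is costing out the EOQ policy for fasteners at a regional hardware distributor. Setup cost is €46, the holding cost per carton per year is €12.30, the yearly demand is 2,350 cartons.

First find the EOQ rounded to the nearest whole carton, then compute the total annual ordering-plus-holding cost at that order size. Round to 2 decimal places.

€1,630.73

Q* = √(2·D·S / H) = √(2·2,350·46 / 12.3) = √17,577.2 ≈ 132.58 → Q = 133 cartons
Ordering: D/Q × S = 2,350/133 × €46 = €812.78
Holding:  Q/2 × H = 133/2 × €12.3 = €817.95
Total = €812.78 + €817.95 = €1,630.73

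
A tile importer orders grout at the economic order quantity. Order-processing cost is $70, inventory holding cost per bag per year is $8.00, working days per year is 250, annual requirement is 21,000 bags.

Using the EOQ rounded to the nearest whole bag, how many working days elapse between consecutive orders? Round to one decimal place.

7.2 days

EOQ = √(2DS/H) = √(2 × 21,000 × 70 / 8)
    = √(367,500.00) ≈ 606.22 → Q = 606 bags
T = Q/D × 250 days = 606/21,000 × 250 = 7.214 days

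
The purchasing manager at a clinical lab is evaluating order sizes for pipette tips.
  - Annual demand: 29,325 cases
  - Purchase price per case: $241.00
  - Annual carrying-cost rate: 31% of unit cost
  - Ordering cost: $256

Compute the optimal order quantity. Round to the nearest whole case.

Holding cost per case per year: H = 31% × $241 = $74.7100
EOQ = √(2DS/H) = √(2 × 29,325 × 256 / 74.71)
    = √(200,969.08) ≈ 448.30

448 cases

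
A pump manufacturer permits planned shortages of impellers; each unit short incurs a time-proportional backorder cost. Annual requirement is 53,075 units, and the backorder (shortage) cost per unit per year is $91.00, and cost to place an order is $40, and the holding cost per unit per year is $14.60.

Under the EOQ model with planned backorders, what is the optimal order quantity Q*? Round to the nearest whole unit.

581 units

Basic EOQ = √(2·53,075·40/14.6) = 539.279
Backorder adjustment √((H+b)/b) = √((14.6+91)/91) = 1.0772
Q* = 539.279 × 1.0772 ≈ 580.93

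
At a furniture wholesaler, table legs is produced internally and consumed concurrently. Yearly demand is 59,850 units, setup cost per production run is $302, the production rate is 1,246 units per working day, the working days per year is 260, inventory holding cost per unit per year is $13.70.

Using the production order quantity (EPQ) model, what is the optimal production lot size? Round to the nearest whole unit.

Daily demand d = 59,850/260 = 230.192; p = 1246; 1 − d/p = 0.81525
EPQ = √(2DS / (H(1 − d/p)))
    = √(2 × 59,850 × 302 / (13.7 × 0.81525)) ≈ 1,799.05

1,799 units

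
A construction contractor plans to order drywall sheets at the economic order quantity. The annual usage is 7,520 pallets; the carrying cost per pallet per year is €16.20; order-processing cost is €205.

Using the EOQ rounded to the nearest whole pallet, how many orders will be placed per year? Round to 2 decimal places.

Q* = √(2·D·S / H) = √(2·7,520·205 / 16.2) = √190,321.0 ≈ 436.26 → Q = 436
N = D/Q = 7,520/436 ≈ 17.248 orders/yr

17.25 orders per year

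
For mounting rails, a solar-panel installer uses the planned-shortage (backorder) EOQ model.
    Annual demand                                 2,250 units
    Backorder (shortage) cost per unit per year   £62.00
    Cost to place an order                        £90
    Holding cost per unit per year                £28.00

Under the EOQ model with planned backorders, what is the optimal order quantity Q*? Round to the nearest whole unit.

145 units

Q* = √(2DS/H) · √((H + b)/b)
   = √(2 × 2,250 × 90 / 28) · √((28 + 62) / 62)
   = 120.268 × 1.2048 ≈ 144.90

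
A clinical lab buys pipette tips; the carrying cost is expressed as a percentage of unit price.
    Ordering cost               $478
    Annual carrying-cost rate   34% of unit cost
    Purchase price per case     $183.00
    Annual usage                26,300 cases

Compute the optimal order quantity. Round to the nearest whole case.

636 cases

H = i·C = 0.34 × $183 = $62.2200 per case-year
2DS/H = 2·26,300·478/62.22 = 404,095.15
EOQ = √404,095.15 ≈ 635.68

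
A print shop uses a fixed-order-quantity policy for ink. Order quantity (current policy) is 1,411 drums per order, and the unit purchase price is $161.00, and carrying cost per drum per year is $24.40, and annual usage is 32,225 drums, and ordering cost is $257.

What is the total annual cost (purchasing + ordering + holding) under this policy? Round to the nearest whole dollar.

$5,211,309

Ordering: D/Q × S = 32,225/1,411 × $257 = $5,869.47
Holding:  Q/2 × H = 1,411/2 × $24.4 = $17,214.20
Purchase cost = D·C = 32,225 × 161 = $5,188,225.00
Total = $5,869.47 + $17,214.20 + $5,188,225.00 = $5,211,308.67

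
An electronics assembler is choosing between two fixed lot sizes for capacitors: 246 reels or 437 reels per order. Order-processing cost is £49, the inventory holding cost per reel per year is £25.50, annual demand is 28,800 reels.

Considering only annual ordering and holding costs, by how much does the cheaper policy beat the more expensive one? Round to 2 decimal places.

Annual cost at Q: ordering D·S/Q plus holding Q·H/2.
TC(246) = (28,800/246)×49 + (246/2)×25.5 = £8,873.09
TC(437) = (28,800/437)×49 + (437/2)×25.5 = £8,801.04
Cheaper: Q = 437.  Difference = £72.04

£72.04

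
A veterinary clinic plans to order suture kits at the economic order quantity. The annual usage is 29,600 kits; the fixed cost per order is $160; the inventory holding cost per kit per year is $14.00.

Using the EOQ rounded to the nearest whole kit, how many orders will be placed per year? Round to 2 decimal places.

35.97 orders per year

EOQ = √(2DS/H) = √(2 × 29,600 × 160 / 14)
    = √(676,571.43) ≈ 822.54 → Q = 823
N = D/Q = 29,600/823 ≈ 35.966 orders/yr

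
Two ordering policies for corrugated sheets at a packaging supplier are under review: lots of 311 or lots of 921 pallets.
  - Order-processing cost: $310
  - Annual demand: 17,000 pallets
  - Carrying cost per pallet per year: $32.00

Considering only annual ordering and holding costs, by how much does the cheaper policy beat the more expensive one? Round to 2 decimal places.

TC(Q) = (D/Q)S + (Q/2)H
TC(311) = (17,000/311)×310 + (311/2)×32 = $21,921.34
TC(921) = (17,000/921)×310 + (921/2)×32 = $20,458.04
Lots of 921 are cheaper by $1,463.30.

$1,463.30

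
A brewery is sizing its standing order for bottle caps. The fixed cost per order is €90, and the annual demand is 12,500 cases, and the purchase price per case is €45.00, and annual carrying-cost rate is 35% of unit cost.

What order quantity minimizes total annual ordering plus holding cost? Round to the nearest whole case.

Carrying cost H = €45 × 35% = €15.7500/case/yr
EOQ = √(2DS/H) = √(2 × 12,500 × 90 / 15.75)
    = √(142,857.14) ≈ 377.96

378 cases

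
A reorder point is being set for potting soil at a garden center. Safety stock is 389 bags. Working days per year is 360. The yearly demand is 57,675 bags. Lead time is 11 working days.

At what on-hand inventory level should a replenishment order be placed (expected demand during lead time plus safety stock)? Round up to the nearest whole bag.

Daily demand d = 57,675 / 360 = 160.208 bags/day
Demand during lead time = 160.208 × 11 = 1,762.29
Reorder point = 1,762.29 + 389 = 2,151.29 → round up

2,152 bags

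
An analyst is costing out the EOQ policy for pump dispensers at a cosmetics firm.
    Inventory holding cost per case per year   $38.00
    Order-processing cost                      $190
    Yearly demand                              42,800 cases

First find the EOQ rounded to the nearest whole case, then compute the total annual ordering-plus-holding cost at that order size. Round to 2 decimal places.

2DS/H = 2·42,800·190/38 = 428,000.00
EOQ = √428,000.00 ≈ 654.22 → Q = 654 cases
Ordering: D/Q × S = 42,800/654 × $190 = $12,434.25
Holding:  Q/2 × H = 654/2 × $38 = $12,426.00
Total = $12,434.25 + $12,426.00 = $24,860.25

$24,860.25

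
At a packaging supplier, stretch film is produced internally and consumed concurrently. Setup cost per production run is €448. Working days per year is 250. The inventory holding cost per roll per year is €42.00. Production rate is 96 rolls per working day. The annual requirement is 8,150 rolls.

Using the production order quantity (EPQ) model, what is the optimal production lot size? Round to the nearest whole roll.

d = 8,150/250 = 32.6000 rolls/day;  effective holding cost H(1 − d/p) = 42·(1 − 32.6000/96) = 27.73750
Q* = √(2DS / H_eff) = √(2·8,150·448 / 27.73750) ≈ 513.10

513 rolls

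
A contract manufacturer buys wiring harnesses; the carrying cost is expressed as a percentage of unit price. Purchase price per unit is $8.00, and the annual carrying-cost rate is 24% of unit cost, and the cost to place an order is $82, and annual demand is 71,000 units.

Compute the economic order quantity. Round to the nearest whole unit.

2,463 units

Carrying cost H = $8 × 24% = $1.9200/unit/yr
Optimal lot size Q* = (2 × 71,000 × $82 / $1.92)^½ ≈ 2,462.64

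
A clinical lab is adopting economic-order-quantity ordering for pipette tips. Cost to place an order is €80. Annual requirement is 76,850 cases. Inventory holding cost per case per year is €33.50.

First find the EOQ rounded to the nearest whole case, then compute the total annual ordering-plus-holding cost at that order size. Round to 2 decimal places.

2DS/H = 2·76,850·80/33.5 = 367,044.78
EOQ = √367,044.78 ≈ 605.84 → Q = 606 cases
Orders/yr = 76,850/606 = 126.815; ordering cost = 126.815 × €80 = €10,145.21
Average inventory = 606/2 = 303; holding cost = 303 × €33.5 = €10,150.50
Total = €10,145.21 + €10,150.50 = €20,295.71

€20,295.71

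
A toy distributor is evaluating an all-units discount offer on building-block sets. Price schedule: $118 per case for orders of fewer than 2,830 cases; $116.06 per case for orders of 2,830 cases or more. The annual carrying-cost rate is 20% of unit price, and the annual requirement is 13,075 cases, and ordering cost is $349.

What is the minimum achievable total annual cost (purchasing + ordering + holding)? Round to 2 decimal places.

H₁ = 20%×$118 = $23.6000;  H₂ = 20%×$116.06 = $23.2120
EOQ₁ = √(2×13,075×349/23.6000) = 621.86  (< 2,830, feasible at tier 1)
EOQ₂ = √(2×13,075×349/23.2120) = 627.04  (< 2,830 → use Q = 2,830 at tier-2 price)
TC(tier 1 (EOQ₁), Q≈621.9) = $1,557,525.89
TC(tier 2, Q≈2,830.0) = $1,551,941.91
Minimum at tier 2: $1,551,941.91

$1,551,941.91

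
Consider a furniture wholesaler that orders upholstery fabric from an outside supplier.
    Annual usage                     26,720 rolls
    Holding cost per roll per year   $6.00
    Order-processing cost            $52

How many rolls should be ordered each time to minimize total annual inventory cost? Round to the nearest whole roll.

681 rolls

Q* = √(2·D·S / H) = √(2·26,720·52 / 6) = √463,146.7 ≈ 680.55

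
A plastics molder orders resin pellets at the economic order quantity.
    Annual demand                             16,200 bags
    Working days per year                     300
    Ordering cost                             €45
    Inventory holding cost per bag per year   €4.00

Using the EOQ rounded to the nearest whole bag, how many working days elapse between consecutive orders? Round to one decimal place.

11.2 days

EOQ = √(2DS/H) = √(2 × 16,200 × 45 / 4)
    = √(364,500.00) ≈ 603.74 → Q = 604 bags
T = Q/D × 300 days = 604/16,200 × 300 = 11.185 days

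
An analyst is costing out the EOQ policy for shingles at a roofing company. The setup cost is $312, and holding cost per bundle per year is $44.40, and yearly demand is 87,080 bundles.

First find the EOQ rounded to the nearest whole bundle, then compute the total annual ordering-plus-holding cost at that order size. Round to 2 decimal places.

Optimal lot size Q* = (2 × 87,080 × $312 / $44.4)^½ ≈ 1,106.27 → Q = 1,106 bundles
Orders/yr = 87,080/1,106 = 78.734; ordering cost = 78.734 × $312 = $24,565.06
Average inventory = 1,106/2 = 553; holding cost = 553 × $44.4 = $24,553.20
Total = $24,565.06 + $24,553.20 = $49,118.26

$49,118.26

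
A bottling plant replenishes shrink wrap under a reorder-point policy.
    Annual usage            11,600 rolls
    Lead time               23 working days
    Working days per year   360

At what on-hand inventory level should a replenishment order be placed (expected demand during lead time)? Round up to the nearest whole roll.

Daily demand d = 11,600 / 360 = 32.222 rolls/day
Demand during lead time = 32.222 × 23 = 741.11
Reorder point = 741.11 → round up

742 rolls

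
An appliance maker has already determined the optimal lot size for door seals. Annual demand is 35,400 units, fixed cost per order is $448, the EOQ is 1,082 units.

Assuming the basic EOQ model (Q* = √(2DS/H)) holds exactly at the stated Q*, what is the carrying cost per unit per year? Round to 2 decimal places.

$27.09

EOQ relation: Q² = 2DS/H, so rearrange for the unknown.
H = 2DS / Q² = 2 × 35,400 × 448 / 1,082² = 27.0930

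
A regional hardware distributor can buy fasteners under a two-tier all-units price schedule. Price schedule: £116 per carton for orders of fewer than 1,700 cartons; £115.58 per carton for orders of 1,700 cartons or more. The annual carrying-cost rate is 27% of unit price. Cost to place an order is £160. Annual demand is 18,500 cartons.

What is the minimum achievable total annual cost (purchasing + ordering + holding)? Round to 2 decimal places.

H₁ = 27%×£116 = £31.3200;  H₂ = 27%×£115.58 = £31.2066
EOQ₁ = √(2×18,500×160/31.3200) = 434.76  (< 1,700, feasible at tier 1)
EOQ₂ = √(2×18,500×160/31.2066) = 435.55  (< 1,700 → use Q = 1,700 at tier-2 price)
TC(tier 1 (EOQ₁), Q≈434.8) = £2,159,616.70
TC(tier 2, Q≈1,700.0) = £2,166,496.79
Minimum at tier 1 (EOQ₁): £2,159,616.70

£2,159,616.70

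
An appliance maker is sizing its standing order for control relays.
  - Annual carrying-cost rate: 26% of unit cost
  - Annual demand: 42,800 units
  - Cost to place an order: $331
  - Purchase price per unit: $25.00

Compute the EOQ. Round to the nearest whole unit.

2,088 units

H = i·C = 0.26 × $25 = $6.5000 per unit-year
2DS/H = 2·42,800·331/6.5 = 4,359,015.38
EOQ = √4,359,015.38 ≈ 2,087.83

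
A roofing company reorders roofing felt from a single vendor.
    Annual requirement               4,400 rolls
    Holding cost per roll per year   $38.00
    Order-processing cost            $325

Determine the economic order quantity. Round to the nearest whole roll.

274 rolls

Q* = √(2·D·S / H) = √(2·4,400·325 / 38) = √75,263.2 ≈ 274.34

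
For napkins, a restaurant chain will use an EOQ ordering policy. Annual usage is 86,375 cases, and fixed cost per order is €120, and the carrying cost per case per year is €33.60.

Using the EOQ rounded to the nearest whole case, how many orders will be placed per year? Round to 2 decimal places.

110.03 orders per year

2DS/H = 2·86,375·120/33.6 = 616,964.29
EOQ = √616,964.29 ≈ 785.47 → Q = 785
Orders per year = D/Q = 86,375 / 785 = 110.032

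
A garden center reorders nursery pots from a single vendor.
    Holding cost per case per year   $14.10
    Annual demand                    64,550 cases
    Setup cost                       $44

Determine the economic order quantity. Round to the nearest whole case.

635 cases

Q* = √(2·D·S / H) = √(2·64,550·44 / 14.1) = √402,865.2 ≈ 634.72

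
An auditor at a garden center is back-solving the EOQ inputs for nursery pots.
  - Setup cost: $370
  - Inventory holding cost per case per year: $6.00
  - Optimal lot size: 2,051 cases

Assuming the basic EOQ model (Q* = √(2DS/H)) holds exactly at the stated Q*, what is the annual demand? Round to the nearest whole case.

From Q* = √(2DS/H) ⇒ Q*² = 2DS/H.
D = Q²H / (2S) = 2,051² × 6 / (2 × 370) = 34,107.58

34,108 cases per year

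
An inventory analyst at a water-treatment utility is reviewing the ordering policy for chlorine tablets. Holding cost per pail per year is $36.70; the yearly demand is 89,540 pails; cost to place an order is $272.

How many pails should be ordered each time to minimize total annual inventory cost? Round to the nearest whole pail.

1,152 pails

EOQ = √(2DS/H) = √(2 × 89,540 × 272 / 36.7)
    = √(1,327,241.42) ≈ 1,152.06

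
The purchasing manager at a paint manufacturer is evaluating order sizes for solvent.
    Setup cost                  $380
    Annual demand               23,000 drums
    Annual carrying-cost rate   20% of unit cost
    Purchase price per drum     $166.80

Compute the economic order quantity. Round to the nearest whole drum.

Carrying cost H = $166.8 × 20% = $33.3600/drum/yr
Q* = √(2·D·S / H) = √(2·23,000·380 / 33.36) = √523,980.8 ≈ 723.87

724 drums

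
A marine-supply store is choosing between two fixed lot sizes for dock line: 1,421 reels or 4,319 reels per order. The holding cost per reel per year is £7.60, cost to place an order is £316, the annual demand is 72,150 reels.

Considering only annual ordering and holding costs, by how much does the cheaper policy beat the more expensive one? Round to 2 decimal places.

TC(Q) = (D/Q)S + (Q/2)H
TC(1,421) = (72,150/1,421)×316 + (1,421/2)×7.6 = £21,444.42
TC(4,319) = (72,150/4,319)×316 + (4,319/2)×7.6 = £21,691.06
Lots of 1,421 are cheaper by £246.64.

£246.64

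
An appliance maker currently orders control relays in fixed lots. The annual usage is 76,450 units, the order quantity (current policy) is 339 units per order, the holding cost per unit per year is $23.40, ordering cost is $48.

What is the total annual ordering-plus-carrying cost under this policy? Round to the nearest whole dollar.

$14,791

Annual ordering cost = (D/Q)·S = (76,450/339) × 48 = $10,824.78
Annual holding cost  = (Q/2)·H = (339/2) × 23.4 = $3,966.30
Total = $10,824.78 + $3,966.30 = $14,791.08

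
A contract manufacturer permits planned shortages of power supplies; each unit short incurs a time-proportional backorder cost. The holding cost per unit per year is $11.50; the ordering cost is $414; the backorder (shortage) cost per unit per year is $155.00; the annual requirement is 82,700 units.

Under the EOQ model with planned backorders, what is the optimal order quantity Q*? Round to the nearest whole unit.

2,529 units

Q* = √(2DS/H) · √((H + b)/b)
   = √(2 × 82,700 × 414 / 11.5) · √((11.5 + 155) / 155)
   = 2,440.164 × 1.0364 ≈ 2,529.07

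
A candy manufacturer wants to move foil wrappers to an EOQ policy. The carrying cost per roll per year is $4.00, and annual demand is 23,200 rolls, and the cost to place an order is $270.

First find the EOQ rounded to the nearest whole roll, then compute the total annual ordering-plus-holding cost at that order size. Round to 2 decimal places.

Optimal lot size Q* = (2 × 23,200 × $270 / $4)^½ ≈ 1,769.75 → Q = 1,770 rolls
Annual ordering cost = (D/Q)·S = (23,200/1,770) × 270 = $3,538.98
Annual holding cost  = (Q/2)·H = (1,770/2) × 4 = $3,540.00
Total = $3,538.98 + $3,540.00 = $7,078.98

$7,078.98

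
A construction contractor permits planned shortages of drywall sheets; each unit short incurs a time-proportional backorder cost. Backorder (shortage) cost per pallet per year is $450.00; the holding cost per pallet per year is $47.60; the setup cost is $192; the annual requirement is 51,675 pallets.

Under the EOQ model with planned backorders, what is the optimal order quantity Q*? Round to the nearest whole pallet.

679 pallets

Q* = √(2DS/H) · √((H + b)/b)
   = √(2 × 51,675 × 192 / 47.6) · √((47.6 + 450) / 450)
   = 645.658 × 1.0516 ≈ 678.95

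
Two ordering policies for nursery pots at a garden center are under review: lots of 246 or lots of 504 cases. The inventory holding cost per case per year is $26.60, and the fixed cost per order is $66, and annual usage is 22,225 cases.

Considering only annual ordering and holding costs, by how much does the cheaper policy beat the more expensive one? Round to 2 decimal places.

$379.01

Annual cost at Q: ordering D·S/Q plus holding Q·H/2.
TC(246) = (22,225/246)×66 + (246/2)×26.6 = $9,234.60
TC(504) = (22,225/504)×66 + (504/2)×26.6 = $9,613.62
|ΔTC| = |$9,234.60 − $9,613.62| = $379.01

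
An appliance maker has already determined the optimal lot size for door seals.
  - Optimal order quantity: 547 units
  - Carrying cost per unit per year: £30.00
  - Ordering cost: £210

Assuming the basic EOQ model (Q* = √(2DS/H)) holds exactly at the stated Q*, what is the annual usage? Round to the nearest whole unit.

EOQ relation: Q² = 2DS/H, so rearrange for the unknown.
D = Q²H / (2S) = 547² × 30 / (2 × 210) = 21,372.07

21,372 units per year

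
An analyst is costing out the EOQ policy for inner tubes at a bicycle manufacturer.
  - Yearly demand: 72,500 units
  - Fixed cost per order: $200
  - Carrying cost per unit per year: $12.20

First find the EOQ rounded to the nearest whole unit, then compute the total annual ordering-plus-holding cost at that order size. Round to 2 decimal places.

EOQ = √(2DS/H) = √(2 × 72,500 × 200 / 12.2)
    = √(2,377,049.18) ≈ 1,541.77 → Q = 1,542 units
Annual ordering cost = (D/Q)·S = (72,500/1,542) × 200 = $9,403.37
Annual holding cost  = (Q/2)·H = (1,542/2) × 12.2 = $9,406.20
Total = $9,403.37 + $9,406.20 = $18,809.57

$18,809.57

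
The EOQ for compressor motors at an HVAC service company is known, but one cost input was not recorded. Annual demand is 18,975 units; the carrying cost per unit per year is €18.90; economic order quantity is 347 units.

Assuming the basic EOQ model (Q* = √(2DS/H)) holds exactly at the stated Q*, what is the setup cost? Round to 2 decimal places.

EOQ relation: Q² = 2DS/H, so rearrange for the unknown.
S = Q²H / (2D) = 347² × 18.9 / (2 × 18,975) = 59.9665

€59.97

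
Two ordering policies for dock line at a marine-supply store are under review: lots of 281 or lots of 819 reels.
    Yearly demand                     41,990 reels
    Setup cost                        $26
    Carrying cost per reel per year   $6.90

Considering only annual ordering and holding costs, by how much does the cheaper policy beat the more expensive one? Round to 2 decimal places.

TC(Q) = (D/Q)S + (Q/2)H
TC(281) = (41,990/281)×26 + (281/2)×6.9 = $4,854.65
TC(819) = (41,990/819)×26 + (819/2)×6.9 = $4,158.57
Lots of 819 are cheaper by $696.08.

$696.08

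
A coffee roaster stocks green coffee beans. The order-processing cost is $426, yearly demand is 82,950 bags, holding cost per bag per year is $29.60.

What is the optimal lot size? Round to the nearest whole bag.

1,545 bags

Q* = √(2·D·S / H) = √(2·82,950·426 / 29.6) = √2,387,614.9 ≈ 1,545.19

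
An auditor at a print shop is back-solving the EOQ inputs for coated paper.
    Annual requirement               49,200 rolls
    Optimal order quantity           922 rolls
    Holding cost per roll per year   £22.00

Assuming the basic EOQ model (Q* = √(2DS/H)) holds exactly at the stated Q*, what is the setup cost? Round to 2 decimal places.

£190.06

Since Q* = (2DS/H)^½, squaring gives Q*²·H = 2DS.
S = Q²H / (2D) = 922² × 22 / (2 × 49,200) = 190.0594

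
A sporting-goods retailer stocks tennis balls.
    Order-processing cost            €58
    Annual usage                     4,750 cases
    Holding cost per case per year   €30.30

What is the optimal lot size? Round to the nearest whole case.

135 cases

Optimal lot size Q* = (2 × 4,750 × €58 / €30.3)^½ ≈ 134.85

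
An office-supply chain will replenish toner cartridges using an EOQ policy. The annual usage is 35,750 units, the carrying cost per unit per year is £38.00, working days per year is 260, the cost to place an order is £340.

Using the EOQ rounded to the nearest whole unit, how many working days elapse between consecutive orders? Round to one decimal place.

5.8 days

Q* = √(2·D·S / H) = √(2·35,750·340 / 38) = √639,736.8 ≈ 799.84 → Q = 800 units
Cycle time = (working days × Q)/D = (260 × 800) / 35,750 = 5.818 days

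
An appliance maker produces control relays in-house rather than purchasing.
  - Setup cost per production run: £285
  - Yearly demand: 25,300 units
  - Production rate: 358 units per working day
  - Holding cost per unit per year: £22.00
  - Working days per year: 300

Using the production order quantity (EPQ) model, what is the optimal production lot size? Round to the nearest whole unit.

926 units

Daily demand d = 25,300/300 = 84.333; p = 358; 1 − d/p = 0.76443
EPQ = √(2DS / (H(1 − d/p)))
    = √(2 × 25,300 × 285 / (22 × 0.76443)) ≈ 926.01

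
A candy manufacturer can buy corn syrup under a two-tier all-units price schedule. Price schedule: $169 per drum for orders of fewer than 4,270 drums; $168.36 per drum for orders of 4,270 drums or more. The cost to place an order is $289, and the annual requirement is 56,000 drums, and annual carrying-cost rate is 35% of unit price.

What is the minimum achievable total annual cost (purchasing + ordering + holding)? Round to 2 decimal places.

H₁ = 35%×$169 = $59.1500;  H₂ = 35%×$168.36 = $58.9260
EOQ₁ = √(2×56,000×289/59.1500) = 739.74  (< 4,270, feasible at tier 1)
EOQ₂ = √(2×56,000×289/58.9260) = 741.15  (< 4,270 → use Q = 4,270 at tier-2 price)
TC(tier 1 (EOQ₁), Q≈739.7) = $9,507,755.77
TC(tier 2, Q≈4,270.0) = $9,557,757.17
Minimum at tier 1 (EOQ₁): $9,507,755.77

$9,507,755.77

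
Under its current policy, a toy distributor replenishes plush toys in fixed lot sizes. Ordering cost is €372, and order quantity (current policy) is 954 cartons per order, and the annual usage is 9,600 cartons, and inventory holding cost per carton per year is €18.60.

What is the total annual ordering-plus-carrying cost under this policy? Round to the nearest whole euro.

€12,616

Orders/yr = 9,600/954 = 10.063; ordering cost = 10.063 × €372 = €3,743.40
Average inventory = 954/2 = 477; holding cost = 477 × €18.6 = €8,872.20
Total = €3,743.40 + €8,872.20 = €12,615.60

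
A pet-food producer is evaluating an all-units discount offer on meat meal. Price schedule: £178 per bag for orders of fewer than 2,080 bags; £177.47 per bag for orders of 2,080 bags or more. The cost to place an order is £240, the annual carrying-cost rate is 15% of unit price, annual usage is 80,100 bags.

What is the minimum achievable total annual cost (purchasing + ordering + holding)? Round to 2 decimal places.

H₁ = 15%×£178 = £26.7000;  H₂ = 15%×£177.47 = £26.6205
EOQ₁ = √(2×80,100×240/26.7000) = 1,200.00  (< 2,080, feasible at tier 1)
EOQ₂ = √(2×80,100×240/26.6205) = 1,201.79  (< 2,080 → use Q = 2,080 at tier-2 price)
TC(tier 1 (EOQ₁), Q≈1,200.0) = £14,289,840.00
TC(tier 2, Q≈2,080.0) = £14,252,274.63
Minimum at tier 2: £14,252,274.63

£14,252,274.63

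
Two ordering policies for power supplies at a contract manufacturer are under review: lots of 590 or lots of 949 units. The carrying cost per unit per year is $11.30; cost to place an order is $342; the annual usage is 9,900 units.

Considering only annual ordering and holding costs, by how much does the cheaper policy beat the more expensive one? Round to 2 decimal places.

Annual cost at Q: ordering D·S/Q plus holding Q·H/2.
TC(590) = (9,900/590)×342 + (590/2)×11.3 = $9,072.14
TC(949) = (9,900/949)×342 + (949/2)×11.3 = $8,929.61
Lots of 949 are cheaper by $142.54.

$142.54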